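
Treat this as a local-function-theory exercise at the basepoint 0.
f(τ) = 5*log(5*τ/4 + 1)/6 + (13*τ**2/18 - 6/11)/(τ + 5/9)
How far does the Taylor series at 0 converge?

Denominator factor (τ + 5/9): pole of order 1 at -5/9, modulus 5/9.
Branch term (5/6)*log(1 - τ/(-4/5)): its argument vanishes at τ = -4/5, a logarithmic branch point, modulus 4/5.
The radius of convergence is the smallest modulus among the singular points: 5/9.

The radius of convergence is 5/9.


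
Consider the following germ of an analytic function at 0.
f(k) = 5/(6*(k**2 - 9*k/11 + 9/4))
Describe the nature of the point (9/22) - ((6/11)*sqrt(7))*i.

The point is a pole of order 1.

The denominator factor k**2 - 9*k/11 + 9/4 vanishes at (9/22) - ((6/11)*sqrt(7))*i and appears to the power 1; the numerator there equals 5/6, nonzero, and no other factor vanishes.
Hence a pole whose order is the multiplicity, 1.


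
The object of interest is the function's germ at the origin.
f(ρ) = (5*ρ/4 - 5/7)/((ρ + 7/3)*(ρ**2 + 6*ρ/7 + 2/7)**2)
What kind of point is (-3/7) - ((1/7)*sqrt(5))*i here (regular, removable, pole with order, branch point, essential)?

The point is a pole of order 2.

The denominator factor ρ**2 + 6*ρ/7 + 2/7 vanishes at (-3/7) - ((1/7)*sqrt(5))*i and appears to the power 2; the numerator there equals (-5/4) - ((5/28)*sqrt(5))*i, nonzero, and no other factor vanishes.
Hence a pole whose order is the multiplicity, 2.


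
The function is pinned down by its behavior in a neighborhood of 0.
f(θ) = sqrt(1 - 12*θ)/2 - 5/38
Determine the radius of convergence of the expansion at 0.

The radius of convergence is 1/12.

Branch term (1/2)*sqrt(1 - θ/(1/12)): its argument vanishes at θ = 1/12, a square-root branch point, modulus 1/12.
The radius of convergence is the smallest modulus among the singular points: 1/12.


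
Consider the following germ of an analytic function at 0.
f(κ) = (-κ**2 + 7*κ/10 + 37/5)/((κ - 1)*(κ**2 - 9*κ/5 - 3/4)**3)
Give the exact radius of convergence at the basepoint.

Denominator factor (κ**2 - 9*κ/5 - 3/4)^3: discriminant 156/25, real irrational roots 9/10 + (1/5)*sqrt(39) and 9/10 - (1/5)*sqrt(39); poles of order 3, moduli 9/10 + (1/5)*sqrt(39) and -9/10 + (1/5)*sqrt(39).
Denominator factor (κ - 1): pole of order 1 at 1, modulus 1.
The radius of convergence is the smallest modulus among the singular points: -9/10 + (1/5)*sqrt(39).

The radius of convergence is -9/10 + (1/5)*sqrt(39).


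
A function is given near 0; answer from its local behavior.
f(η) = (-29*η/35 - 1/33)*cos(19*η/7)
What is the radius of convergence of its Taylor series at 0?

The factor cos(19*η/7) is entire and contributes no finite singular point.
The polynomial part has no poles.
No finite singular points: the Taylor series at 0 converges everywhere.

The radius of convergence is infinite.


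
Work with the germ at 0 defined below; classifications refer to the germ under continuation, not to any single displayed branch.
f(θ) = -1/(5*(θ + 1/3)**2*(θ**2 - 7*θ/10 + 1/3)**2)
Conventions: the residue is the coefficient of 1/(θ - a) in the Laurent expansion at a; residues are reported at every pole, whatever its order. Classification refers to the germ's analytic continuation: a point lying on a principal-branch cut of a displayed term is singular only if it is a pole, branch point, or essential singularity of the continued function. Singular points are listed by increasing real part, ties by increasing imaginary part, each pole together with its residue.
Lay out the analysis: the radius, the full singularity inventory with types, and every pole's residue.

Radius of convergence at 0: 1/3.
At -1/3: a pole of order 2; residue -398520/226981.
At (7/20) - ((1/60)*sqrt(759))*i: a pole of order 2; residue (199260/226981) - ((590813460/14528826829)*sqrt(759))*i.
At (7/20) + ((1/60)*sqrt(759))*i: a pole of order 2; residue (199260/226981) + ((590813460/14528826829)*sqrt(759))*i.

Denominator factor (θ**2 - 7*θ/10 + 1/3)^2: discriminant -253/300, complex-conjugate roots (7/20) + ((1/60)*sqrt(759))*i and (7/20) - ((1/60)*sqrt(759))*i; poles of order 2, moduli (1/3)*sqrt(3) and (1/3)*sqrt(3).
Denominator factor (θ + 1/3)^2: pole of order 2 at -1/3, modulus 1/3.
The radius of convergence is the smallest modulus among the singular points: 1/3.
At the order-2 pole -1/3 set g(θ) = (θ - (-1/3))^2*f(θ) = -1/(5*(θ**2 - 7*θ/10 + 1/3)**2).
Order-2 pole: residue = g'(a); g'(-1/3) = -398520/226981, so the residue is -398520/226981.
The factor θ**2 - 7*θ/10 + 1/3 splits as (θ - a)(θ - a') with a = (7/20) - ((1/60)*sqrt(759))*i, a' = (7/20) + ((1/60)*sqrt(759))*i. At the order-2 pole a set g(θ) = (θ - a)^2*f(θ) = [-1/(5*(θ + 1/3)**2)] / (θ - a')^2.
Order-2 pole: residue = g'(a); g'((7/20) - ((1/60)*sqrt(759))*i) = (199260/226981) - ((590813460/14528826829)*sqrt(759))*i, so the residue is (199260/226981) - ((590813460/14528826829)*sqrt(759))*i.
The factor θ**2 - 7*θ/10 + 1/3 splits as (θ - a)(θ - a') with a = (7/20) + ((1/60)*sqrt(759))*i, a' = (7/20) - ((1/60)*sqrt(759))*i. At the order-2 pole a set g(θ) = (θ - a)^2*f(θ) = [-1/(5*(θ + 1/3)**2)] / (θ - a')^2.
Order-2 pole: residue = g'(a); g'((7/20) + ((1/60)*sqrt(759))*i) = (199260/226981) + ((590813460/14528826829)*sqrt(759))*i, so the residue is (199260/226981) + ((590813460/14528826829)*sqrt(759))*i.
List the singular points by increasing real part (a conjugate pair: the negative imaginary part first).


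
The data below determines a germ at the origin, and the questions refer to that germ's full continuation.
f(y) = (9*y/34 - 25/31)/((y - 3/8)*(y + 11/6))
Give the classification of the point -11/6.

The point is a pole of order 1.

The denominator factor y + 11/6 vanishes at -11/6 and appears to the power 1; the numerator there equals -2723/2108, nonzero, and no other factor vanishes.
Hence a pole whose order is the multiplicity, 1.


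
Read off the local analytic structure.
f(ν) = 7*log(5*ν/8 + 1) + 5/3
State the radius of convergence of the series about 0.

The radius of convergence is 8/5.

Branch term (7)*log(1 - ν/(-8/5)): its argument vanishes at ν = -8/5, a logarithmic branch point, modulus 8/5.
The radius of convergence is the smallest modulus among the singular points: 8/5.


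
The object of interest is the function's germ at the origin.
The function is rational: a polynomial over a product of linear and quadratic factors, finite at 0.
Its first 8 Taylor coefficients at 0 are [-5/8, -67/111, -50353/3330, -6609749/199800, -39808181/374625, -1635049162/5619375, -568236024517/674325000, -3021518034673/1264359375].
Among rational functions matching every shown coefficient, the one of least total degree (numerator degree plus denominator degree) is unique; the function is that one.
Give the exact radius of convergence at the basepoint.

No rational of total degree below 5 reproduces all 8 coefficients; solving the [2/3] Pade equations on them gives f(γ) = (-37*γ**2/3 + 27*γ/37 - 5/8)/((γ - 3)*(γ**2 + 3*γ/5 - 1/3)), whose expansion matches every shown term.
Denominator factor (γ - 3): pole of order 1 at 3, modulus 3.
Denominator factor (γ**2 + 3*γ/5 - 1/3): discriminant 127/75, real irrational roots -3/10 + (1/30)*sqrt(381) and -3/10 - (1/30)*sqrt(381); poles of order 1, moduli -3/10 + (1/30)*sqrt(381) and 3/10 + (1/30)*sqrt(381).
The radius of convergence is the smallest modulus among the singular points: -3/10 + (1/30)*sqrt(381).

The radius of convergence is -3/10 + (1/30)*sqrt(381).


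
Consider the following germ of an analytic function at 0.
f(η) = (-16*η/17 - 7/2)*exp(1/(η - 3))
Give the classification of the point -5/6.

The point is a regular point.

There is no denominator, hence no pole anywhere.
The essential point of exp(1/(η - (3))) is 3, not -5/6.
So the germ continues analytically to -5/6.


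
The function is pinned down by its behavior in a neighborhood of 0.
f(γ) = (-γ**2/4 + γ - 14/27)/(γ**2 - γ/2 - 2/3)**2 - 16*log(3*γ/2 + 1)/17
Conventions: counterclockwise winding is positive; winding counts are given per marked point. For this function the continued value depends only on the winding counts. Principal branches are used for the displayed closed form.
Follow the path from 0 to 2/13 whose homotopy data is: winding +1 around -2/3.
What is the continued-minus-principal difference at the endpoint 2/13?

Continued minus principal equals -(32/17)*pi*i.

The rational part is single-valued and drops out of the difference; each branch term changes only by its own monodromy.
(-16/17)*log(1 - γ/(-2/3)): each positive loop around -2/3 adds 2*pi*i to the log, so winding +1 contributes (-16/17)*(1)*2*pi*i = -(32/17)*pi*i.
Summing the contributions at γ = 2/13 gives -(32/17)*pi*i.


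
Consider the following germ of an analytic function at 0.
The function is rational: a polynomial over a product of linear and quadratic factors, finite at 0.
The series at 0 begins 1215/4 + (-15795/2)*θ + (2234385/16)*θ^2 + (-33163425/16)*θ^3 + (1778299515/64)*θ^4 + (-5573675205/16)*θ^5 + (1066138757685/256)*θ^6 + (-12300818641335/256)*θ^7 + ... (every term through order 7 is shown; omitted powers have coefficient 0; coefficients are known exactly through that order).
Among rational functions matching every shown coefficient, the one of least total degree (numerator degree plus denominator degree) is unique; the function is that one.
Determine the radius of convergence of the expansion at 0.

No rational of total degree below 5 reproduces all 8 coefficients; solving the [0/5] Pade equations on them gives f(θ) = 5/(3*(θ - 2)**2*(θ + 1/9)**3), whose expansion matches every shown term.
Denominator factor (θ + 1/9)^3: pole of order 3 at -1/9, modulus 1/9.
Denominator factor (θ - 2)^2: pole of order 2 at 2, modulus 2.
The radius of convergence is the smallest modulus among the singular points: 1/9.

The radius of convergence is 1/9.


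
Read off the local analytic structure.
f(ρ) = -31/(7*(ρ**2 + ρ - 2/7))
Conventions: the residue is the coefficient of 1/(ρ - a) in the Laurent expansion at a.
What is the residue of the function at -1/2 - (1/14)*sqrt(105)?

The residue is (31/105)*sqrt(105).

The factor ρ**2 + ρ - 2/7 splits as (ρ - a)(ρ - a') with a = -1/2 - (1/14)*sqrt(105), a' = -1/2 + (1/14)*sqrt(105). At the order-1 pole a set g(ρ) = (ρ - a)*f(ρ) = [-31/7] / (ρ - a').
Simple pole: residue = g(a) at a = -1/2 - (1/14)*sqrt(105), which is (31/105)*sqrt(105).


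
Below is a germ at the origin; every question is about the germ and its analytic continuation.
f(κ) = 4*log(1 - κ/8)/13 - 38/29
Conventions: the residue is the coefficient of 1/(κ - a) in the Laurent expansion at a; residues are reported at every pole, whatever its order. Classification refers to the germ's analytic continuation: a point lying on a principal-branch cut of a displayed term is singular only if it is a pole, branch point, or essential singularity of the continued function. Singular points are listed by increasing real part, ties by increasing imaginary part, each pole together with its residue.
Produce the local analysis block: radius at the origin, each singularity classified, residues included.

Radius of convergence at 0: 8.
At 8: a logarithmic branch point.

Branch term (4/13)*log(1 - κ/(8)): its argument vanishes at κ = 8, a logarithmic branch point, modulus 8.
The radius of convergence is the smallest modulus among the singular points: 8.


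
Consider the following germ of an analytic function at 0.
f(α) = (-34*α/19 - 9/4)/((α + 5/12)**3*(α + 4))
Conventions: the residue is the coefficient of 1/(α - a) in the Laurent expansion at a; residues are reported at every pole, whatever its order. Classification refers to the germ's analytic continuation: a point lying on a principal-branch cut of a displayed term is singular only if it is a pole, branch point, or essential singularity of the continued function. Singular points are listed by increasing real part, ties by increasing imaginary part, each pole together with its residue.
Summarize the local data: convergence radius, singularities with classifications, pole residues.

Radius of convergence at 0: 5/12.
At -4: a pole of order 1; residue -161136/1510633.
At -5/12: a pole of order 3; residue 161136/1510633.

Denominator factor (α + 5/12)^3: pole of order 3 at -5/12, modulus 5/12.
Denominator factor (α + 4): pole of order 1 at -4, modulus 4.
The radius of convergence is the smallest modulus among the singular points: 5/12.
At the order-1 pole -4 set g(α) = (α - (-4))*f(α) = (-34*α/19 - 9/4)/(α + 5/12)**3.
Simple pole: residue = g(a) at a = -4, which is -161136/1510633.
At the order-3 pole -5/12 set g(α) = (α - (-5/12))^3*f(α) = (-34*α/19 - 9/4)/(α + 4).
Order-3 pole: residue = g''(a)/2; g''(-5/12) = 322272/1510633, so the residue is 161136/1510633.
List the singular points by increasing real part (a conjugate pair: the negative imaginary part first).


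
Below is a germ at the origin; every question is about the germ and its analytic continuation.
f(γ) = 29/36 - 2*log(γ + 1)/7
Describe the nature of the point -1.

The term (-2/7)*log(1 - γ/(-1)) has argument 1 - -1/(-1) = 0 at -1: a logarithmic (infinitely-sheeted) branch point; the remaining terms are analytic or single-valued there.

The point is a logarithmic branch point.


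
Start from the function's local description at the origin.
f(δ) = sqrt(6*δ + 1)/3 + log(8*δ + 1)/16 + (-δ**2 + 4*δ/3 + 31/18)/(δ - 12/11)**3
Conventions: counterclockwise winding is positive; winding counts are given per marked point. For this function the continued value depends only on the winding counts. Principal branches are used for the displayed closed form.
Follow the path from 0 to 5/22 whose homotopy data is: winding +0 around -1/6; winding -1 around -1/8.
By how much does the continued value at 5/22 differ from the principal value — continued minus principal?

The rational part is single-valued and drops out of the difference; each branch term changes only by its own monodromy.
(1/3)*sqrt(1 - δ/(-1/6)): winding +0 is even, the square root returns to the same sheet, contribution 0.
(1/16)*log(1 - δ/(-1/8)): each positive loop around -1/8 adds 2*pi*i to the log, so winding -1 contributes (1/16)*(-1)*2*pi*i = -(1/8)*pi*i.
Summing the contributions at δ = 5/22 gives -(1/8)*pi*i.

Continued minus principal equals -(1/8)*pi*i.


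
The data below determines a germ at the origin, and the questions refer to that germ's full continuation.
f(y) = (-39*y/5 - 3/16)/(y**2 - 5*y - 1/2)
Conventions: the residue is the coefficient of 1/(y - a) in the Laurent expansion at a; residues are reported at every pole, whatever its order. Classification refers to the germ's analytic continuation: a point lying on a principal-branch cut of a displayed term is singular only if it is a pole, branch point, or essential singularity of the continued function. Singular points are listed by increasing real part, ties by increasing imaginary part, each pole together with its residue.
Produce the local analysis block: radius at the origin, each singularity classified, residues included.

Denominator factor (y**2 - 5*y - 1/2): discriminant 27, real irrational roots 5/2 + (3/2)*sqrt(3) and 5/2 - (3/2)*sqrt(3); poles of order 1, moduli 5/2 + (3/2)*sqrt(3) and -5/2 + (3/2)*sqrt(3).
The radius of convergence is the smallest modulus among the singular points: -5/2 + (3/2)*sqrt(3).
The factor y**2 - 5*y - 1/2 splits as (y - a)(y - a') with a = 5/2 - (3/2)*sqrt(3), a' = 5/2 + (3/2)*sqrt(3). At the order-1 pole a set g(y) = (y - a)*f(y) = [-39*y/5 - 3/16] / (y - a').
Simple pole: residue = g(a) at a = 5/2 - (3/2)*sqrt(3), which is -39/10 + (35/16)*sqrt(3).
The factor y**2 - 5*y - 1/2 splits as (y - a)(y - a') with a = 5/2 + (3/2)*sqrt(3), a' = 5/2 - (3/2)*sqrt(3). At the order-1 pole a set g(y) = (y - a)*f(y) = [-39*y/5 - 3/16] / (y - a').
Simple pole: residue = g(a) at a = 5/2 + (3/2)*sqrt(3), which is -39/10 - (35/16)*sqrt(3).
List the singular points by increasing real part (a conjugate pair: the negative imaginary part first).

Radius of convergence at 0: -5/2 + (3/2)*sqrt(3).
At 5/2 - (3/2)*sqrt(3): a pole of order 1; residue -39/10 + (35/16)*sqrt(3).
At 5/2 + (3/2)*sqrt(3): a pole of order 1; residue -39/10 - (35/16)*sqrt(3).


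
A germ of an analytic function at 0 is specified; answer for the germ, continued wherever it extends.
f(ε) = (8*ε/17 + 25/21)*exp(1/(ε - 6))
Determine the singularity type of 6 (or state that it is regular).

The exponent 1/(ε - (6)) has a pole at 6, so exp(1/(ε - (6))) takes every nonzero value near it: an essential singularity (not a pole of any order).

The point is an essential singularity.


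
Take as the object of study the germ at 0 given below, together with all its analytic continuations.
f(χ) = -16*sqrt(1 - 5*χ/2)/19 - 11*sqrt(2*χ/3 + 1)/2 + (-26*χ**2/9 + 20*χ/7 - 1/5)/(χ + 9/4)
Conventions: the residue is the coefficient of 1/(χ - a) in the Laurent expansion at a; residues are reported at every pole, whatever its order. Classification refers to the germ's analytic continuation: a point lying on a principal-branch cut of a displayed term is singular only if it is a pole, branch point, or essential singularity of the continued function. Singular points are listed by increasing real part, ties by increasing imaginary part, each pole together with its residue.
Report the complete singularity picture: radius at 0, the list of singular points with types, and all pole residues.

Radius of convergence at 0: 2/5.
At -9/4: a pole of order 1; residue -5951/280.
At -3/2: an algebraic (square-root) branch point.
At 2/5: an algebraic (square-root) branch point.

Denominator factor (χ + 9/4): pole of order 1 at -9/4, modulus 9/4.
Branch term (-11/2)*sqrt(1 - χ/(-3/2)): its argument vanishes at χ = -3/2, a square-root branch point, modulus 3/2.
Branch term (-16/19)*sqrt(1 - χ/(2/5)): its argument vanishes at χ = 2/5, a square-root branch point, modulus 2/5.
The radius of convergence is the smallest modulus among the singular points: 2/5.
The branch terms are analytic at -9/4 and contribute nothing to the residue; only the rational part matters.
At the order-1 pole -9/4 set g(χ) = (χ - (-9/4))*(rational part) = -26*χ**2/9 + 20*χ/7 - 1/5.
Simple pole: residue = g(a) at a = -9/4, which is -5951/280.
List the singular points by increasing real part (a conjugate pair: the negative imaginary part first).


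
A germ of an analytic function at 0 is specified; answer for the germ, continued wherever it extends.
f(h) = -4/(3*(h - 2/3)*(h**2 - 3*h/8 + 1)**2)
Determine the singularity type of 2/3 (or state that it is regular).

The denominator factor h - 2/3 vanishes at 2/3 and appears to the power 1; the numerator there equals -4/3, nonzero, and no other factor vanishes.
Hence a pole whose order is the multiplicity, 1.

The point is a pole of order 1.


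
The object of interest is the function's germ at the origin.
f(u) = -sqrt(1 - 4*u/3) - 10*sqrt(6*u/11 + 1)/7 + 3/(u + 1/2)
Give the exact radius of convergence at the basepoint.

Denominator factor (u + 1/2): pole of order 1 at -1/2, modulus 1/2.
Branch term (-1)*sqrt(1 - u/(3/4)): its argument vanishes at u = 3/4, a square-root branch point, modulus 3/4.
Branch term (-10/7)*sqrt(1 - u/(-11/6)): its argument vanishes at u = -11/6, a square-root branch point, modulus 11/6.
The radius of convergence is the smallest modulus among the singular points: 1/2.

The radius of convergence is 1/2.


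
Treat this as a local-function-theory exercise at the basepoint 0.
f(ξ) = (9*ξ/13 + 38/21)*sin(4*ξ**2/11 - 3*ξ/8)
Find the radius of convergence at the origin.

The radius of convergence is infinite.

The factor sin(4*ξ**2/11 - 3*ξ/8) is entire and contributes no finite singular point.
The polynomial part has no poles.
No finite singular points: the Taylor series at 0 converges everywhere.


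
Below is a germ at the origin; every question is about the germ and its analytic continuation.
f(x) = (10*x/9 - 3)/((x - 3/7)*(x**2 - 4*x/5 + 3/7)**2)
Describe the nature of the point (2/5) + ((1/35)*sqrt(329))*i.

The point is a pole of order 2.

The denominator factor x**2 - 4*x/5 + 3/7 vanishes at (2/5) + ((1/35)*sqrt(329))*i and appears to the power 2; the numerator there equals (-23/9) + ((2/63)*sqrt(329))*i, nonzero, and no other factor vanishes.
Hence a pole whose order is the multiplicity, 2.


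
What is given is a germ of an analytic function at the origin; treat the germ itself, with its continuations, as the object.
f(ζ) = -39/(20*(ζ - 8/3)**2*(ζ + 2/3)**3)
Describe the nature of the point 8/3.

The point is a pole of order 2.

The denominator factor ζ - 8/3 vanishes at 8/3 and appears to the power 2; the numerator there equals -39/20, nonzero, and no other factor vanishes.
Hence a pole whose order is the multiplicity, 2.


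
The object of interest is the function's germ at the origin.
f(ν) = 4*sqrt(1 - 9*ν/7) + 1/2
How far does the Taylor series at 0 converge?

Branch term (4)*sqrt(1 - ν/(7/9)): its argument vanishes at ν = 7/9, a square-root branch point, modulus 7/9.
The radius of convergence is the smallest modulus among the singular points: 7/9.

The radius of convergence is 7/9.


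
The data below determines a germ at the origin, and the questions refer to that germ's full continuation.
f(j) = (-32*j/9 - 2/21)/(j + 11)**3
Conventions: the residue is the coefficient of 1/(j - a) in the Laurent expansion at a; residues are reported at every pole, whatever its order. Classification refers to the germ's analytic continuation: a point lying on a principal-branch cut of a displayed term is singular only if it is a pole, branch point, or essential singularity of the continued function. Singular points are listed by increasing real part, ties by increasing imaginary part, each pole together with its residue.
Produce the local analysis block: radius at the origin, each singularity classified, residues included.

Radius of convergence at 0: 11.
At -11: a pole of order 3; residue 0.

Denominator factor (j + 11)^3: pole of order 3 at -11, modulus 11.
The radius of convergence is the smallest modulus among the singular points: 11.
At the order-3 pole -11 set g(j) = (j - (-11))^3*f(j) = -32*j/9 - 2/21.
Order-3 pole: residue = g''(a)/2; g''(-11) = 0, so the residue is 0.


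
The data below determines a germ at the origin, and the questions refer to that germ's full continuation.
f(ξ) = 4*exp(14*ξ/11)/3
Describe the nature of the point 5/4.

The point is a regular point.

There is no denominator, hence no pole anywhere.
The factor exp(14*ξ/11) is entire.
So the germ continues analytically to 5/4.


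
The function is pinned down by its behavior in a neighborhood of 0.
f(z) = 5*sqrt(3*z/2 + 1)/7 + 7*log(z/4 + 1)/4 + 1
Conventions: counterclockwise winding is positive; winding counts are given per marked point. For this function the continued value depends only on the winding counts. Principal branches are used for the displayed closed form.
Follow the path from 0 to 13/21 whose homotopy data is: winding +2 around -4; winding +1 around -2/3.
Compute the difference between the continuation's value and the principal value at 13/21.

Continued minus principal equals (-(15/49)*sqrt(42)) + ((7)*pi)*i.

The rational part is single-valued and drops out of the difference; each branch term changes only by its own monodromy.
(7/4)*log(1 - z/(-4)): each positive loop around -4 adds 2*pi*i to the log, so winding +2 contributes (7/4)*(2)*2*pi*i = (7)*pi*i.
(5/7)*sqrt(1 - z/(-2/3)): winding +1 is odd, the square root flips sign, contributing -2*(5/7)*sqrt(1 - (13/21)/(-2/3)) = -2*(5/7)*sqrt(27/14) = -(15/49)*sqrt(42).
Summing the contributions at z = 13/21 gives (-(15/49)*sqrt(42)) + ((7)*pi)*i.


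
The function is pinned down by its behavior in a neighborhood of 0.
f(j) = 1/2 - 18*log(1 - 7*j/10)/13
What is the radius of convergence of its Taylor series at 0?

Branch term (-18/13)*log(1 - j/(10/7)): its argument vanishes at j = 10/7, a logarithmic branch point, modulus 10/7.
The radius of convergence is the smallest modulus among the singular points: 10/7.

The radius of convergence is 10/7.


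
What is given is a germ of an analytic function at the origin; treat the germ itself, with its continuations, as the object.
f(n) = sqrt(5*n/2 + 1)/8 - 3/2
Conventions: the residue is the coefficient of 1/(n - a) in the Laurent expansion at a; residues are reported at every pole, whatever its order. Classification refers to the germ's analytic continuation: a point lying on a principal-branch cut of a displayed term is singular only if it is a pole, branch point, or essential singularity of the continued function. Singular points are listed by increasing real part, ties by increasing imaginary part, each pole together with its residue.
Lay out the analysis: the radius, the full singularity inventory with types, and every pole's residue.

Branch term (1/8)*sqrt(1 - n/(-2/5)): its argument vanishes at n = -2/5, a square-root branch point, modulus 2/5.
The radius of convergence is the smallest modulus among the singular points: 2/5.

Radius of convergence at 0: 2/5.
At -2/5: an algebraic (square-root) branch point.


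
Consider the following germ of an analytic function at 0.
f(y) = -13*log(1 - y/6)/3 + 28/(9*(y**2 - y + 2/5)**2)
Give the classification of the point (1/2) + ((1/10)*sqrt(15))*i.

The denominator factor y**2 - y + 2/5 vanishes at (1/2) + ((1/10)*sqrt(15))*i and appears to the power 2; the numerator there equals 28/9, nonzero, and no other factor vanishes.
The branch terms are analytic at this point.
Hence a pole whose order is the multiplicity, 2.

The point is a pole of order 2.


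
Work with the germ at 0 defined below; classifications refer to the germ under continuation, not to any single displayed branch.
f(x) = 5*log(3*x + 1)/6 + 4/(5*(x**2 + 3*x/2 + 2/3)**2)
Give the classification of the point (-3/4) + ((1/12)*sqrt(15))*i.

The point is a pole of order 2.

The denominator factor x**2 + 3*x/2 + 2/3 vanishes at (-3/4) + ((1/12)*sqrt(15))*i and appears to the power 2; the numerator there equals 4/5, nonzero, and no other factor vanishes.
The branch terms are analytic at this point.
Hence a pole whose order is the multiplicity, 2.


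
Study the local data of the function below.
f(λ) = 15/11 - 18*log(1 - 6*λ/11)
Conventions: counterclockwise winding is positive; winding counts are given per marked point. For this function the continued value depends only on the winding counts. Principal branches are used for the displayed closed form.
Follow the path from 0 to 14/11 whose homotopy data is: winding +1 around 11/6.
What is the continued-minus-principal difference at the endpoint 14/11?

Continued minus principal equals -(36)*pi*i.

The rational part is single-valued and drops out of the difference; each branch term changes only by its own monodromy.
(-18)*log(1 - λ/(11/6)): each positive loop around 11/6 adds 2*pi*i to the log, so winding +1 contributes (-18)*(1)*2*pi*i = -(36)*pi*i.
Summing the contributions at λ = 14/11 gives -(36)*pi*i.


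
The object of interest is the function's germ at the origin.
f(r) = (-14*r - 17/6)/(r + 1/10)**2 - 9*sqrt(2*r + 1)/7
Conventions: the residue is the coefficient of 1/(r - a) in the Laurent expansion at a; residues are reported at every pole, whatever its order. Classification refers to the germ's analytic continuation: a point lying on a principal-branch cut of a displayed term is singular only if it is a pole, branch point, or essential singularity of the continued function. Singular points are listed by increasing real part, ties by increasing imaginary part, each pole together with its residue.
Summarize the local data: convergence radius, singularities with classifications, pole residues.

Radius of convergence at 0: 1/10.
At -1/2: an algebraic (square-root) branch point.
At -1/10: a pole of order 2; residue -14.

Denominator factor (r + 1/10)^2: pole of order 2 at -1/10, modulus 1/10.
Branch term (-9/7)*sqrt(1 - r/(-1/2)): its argument vanishes at r = -1/2, a square-root branch point, modulus 1/2.
The radius of convergence is the smallest modulus among the singular points: 1/10.
The branch term is analytic at -1/10 and contributes nothing to the residue; only the rational part matters.
At the order-2 pole -1/10 set g(r) = (r - (-1/10))^2*(rational part) = -14*r - 17/6.
Order-2 pole: residue = g'(a); g'(-1/10) = -14, so the residue is -14.
List the singular points by increasing real part (a conjugate pair: the negative imaginary part first).


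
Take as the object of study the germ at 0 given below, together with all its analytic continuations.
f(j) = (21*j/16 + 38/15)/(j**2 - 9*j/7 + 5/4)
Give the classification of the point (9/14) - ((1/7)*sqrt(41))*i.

The point is a pole of order 1.

The denominator factor j**2 - 9*j/7 + 5/4 vanishes at (9/14) - ((1/7)*sqrt(41))*i and appears to the power 1; the numerator there equals (1621/480) - ((3/16)*sqrt(41))*i, nonzero, and no other factor vanishes.
Hence a pole whose order is the multiplicity, 1.


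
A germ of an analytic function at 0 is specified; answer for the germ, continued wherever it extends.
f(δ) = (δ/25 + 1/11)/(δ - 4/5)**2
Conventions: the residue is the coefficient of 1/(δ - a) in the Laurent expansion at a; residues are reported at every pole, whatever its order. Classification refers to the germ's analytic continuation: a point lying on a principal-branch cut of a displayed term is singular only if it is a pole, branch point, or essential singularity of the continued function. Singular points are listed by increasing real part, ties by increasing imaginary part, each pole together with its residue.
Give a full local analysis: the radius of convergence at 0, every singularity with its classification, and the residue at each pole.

Denominator factor (δ - 4/5)^2: pole of order 2 at 4/5, modulus 4/5.
The radius of convergence is the smallest modulus among the singular points: 4/5.
At the order-2 pole 4/5 set g(δ) = (δ - (4/5))^2*f(δ) = δ/25 + 1/11.
Order-2 pole: residue = g'(a); g'(4/5) = 1/25, so the residue is 1/25.

Radius of convergence at 0: 4/5.
At 4/5: a pole of order 2; residue 1/25.


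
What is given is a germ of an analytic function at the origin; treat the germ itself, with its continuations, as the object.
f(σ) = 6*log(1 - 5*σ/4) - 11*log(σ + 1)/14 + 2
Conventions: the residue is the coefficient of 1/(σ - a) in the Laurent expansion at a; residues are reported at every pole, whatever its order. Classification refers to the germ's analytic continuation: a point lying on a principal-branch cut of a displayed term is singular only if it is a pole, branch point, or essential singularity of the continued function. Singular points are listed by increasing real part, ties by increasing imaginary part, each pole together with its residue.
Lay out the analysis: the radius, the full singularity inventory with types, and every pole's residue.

Branch term (-11/14)*log(1 - σ/(-1)): its argument vanishes at σ = -1, a logarithmic branch point, modulus 1.
Branch term (6)*log(1 - σ/(4/5)): its argument vanishes at σ = 4/5, a logarithmic branch point, modulus 4/5.
The radius of convergence is the smallest modulus among the singular points: 4/5.
List the singular points by increasing real part (a conjugate pair: the negative imaginary part first).

Radius of convergence at 0: 4/5.
At -1: a logarithmic branch point.
At 4/5: a logarithmic branch point.


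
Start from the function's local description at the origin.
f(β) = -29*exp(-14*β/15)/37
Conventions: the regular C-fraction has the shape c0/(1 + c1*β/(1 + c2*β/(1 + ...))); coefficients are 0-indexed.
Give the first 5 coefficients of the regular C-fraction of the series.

The regular C-fraction coefficients are [-29/37, 14/15, -7/15, 7/45, -7/45].

Taylor coefficients (expand at 0): a_0 = -29/37, a_1 = 406/555, a_2 = -2842/8325, a_3 = 39788/374625, a_4 = -139258/5619375.
c0 = a_0 = -29/37. Peel one level at a time: if S = 1 + c*β/S' with S'(0) = 1, then c is the β-coefficient of S and S' = c*β/(S - 1).
S_1 = c0/f = 1 + (14/15)*β + (98/225)*β^2 + ...; c1 = 14/15.
S_2 = c1*β/(S_1 - 1) = 1 + (-7/15)*β + (49/675)*β^2 + ...; c2 = -7/15.
S_3 = c2*β/(S_2 - 1) = 1 + (7/45)*β + (49/2025)*β^2 + ...; c3 = 7/45.
S_4 = c3*β/(S_3 - 1) = 1 + (-7/45)*β + ...; c4 = -7/45.


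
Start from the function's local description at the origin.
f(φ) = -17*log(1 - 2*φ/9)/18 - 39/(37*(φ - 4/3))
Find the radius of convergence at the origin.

Denominator factor (φ - 4/3): pole of order 1 at 4/3, modulus 4/3.
Branch term (-17/18)*log(1 - φ/(9/2)): its argument vanishes at φ = 9/2, a logarithmic branch point, modulus 9/2.
The radius of convergence is the smallest modulus among the singular points: 4/3.

The radius of convergence is 4/3.


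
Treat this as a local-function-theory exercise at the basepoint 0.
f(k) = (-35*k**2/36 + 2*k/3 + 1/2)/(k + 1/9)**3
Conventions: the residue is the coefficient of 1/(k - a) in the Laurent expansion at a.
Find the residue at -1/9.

The residue is -35/36.

At the order-3 pole -1/9 set g(k) = (k - (-1/9))^3*f(k) = -35*k**2/36 + 2*k/3 + 1/2.
Order-3 pole: residue = g''(a)/2; g''(-1/9) = -35/18, so the residue is -35/36.


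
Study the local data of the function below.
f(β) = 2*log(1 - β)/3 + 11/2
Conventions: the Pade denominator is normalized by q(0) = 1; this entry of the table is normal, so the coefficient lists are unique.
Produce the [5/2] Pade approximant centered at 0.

Taylor coefficients needed (expand at 0): a_0 = 11/2, a_1 = -2/3, a_2 = -1/3, a_3 = -2/9, a_4 = -1/6, a_5 = -2/15, a_6 = -1/9, a_7 = -2/21.
Write the denominator as Q(β) = 1 + q1*β + q2*β^2. Requiring Q*f - P = O(β^8) with deg P <= 5 kills the coefficients of β^6..β^7 in Q*f:
  β^6: a_6 + q1*a_5 + q2*a_4 = 0, i.e. -1/9 + (-2/15)*q1 + (-1/6)*q2 = 0.
  β^7: a_7 + q1*a_6 + q2*a_5 = 0, i.e. -2/21 + (-1/9)*q1 + (-2/15)*q2 = 0.
Solving this linear system: q1 = -10/7, q2 = 10/21.
The numerator is Q*f truncated at degree 5: P0 = a_0 = 11/2; P1 = a_1 + q1*a_0 = -179/21; P2 = a_2 + q1*a_1 + q2*a_0 = 68/21; P3 = a_3 + q1*a_2 + q2*a_1 = -4/63; P4 = a_4 + q1*a_3 + q2*a_2 = -1/126; P5 = a_5 + q1*a_4 + q2*a_3 = -1/945.

The Pade approximant has numerator coefficients [11/2, -179/21, 68/21, -4/63, -1/126, -1/945]; denominator coefficients [1, -10/7, 10/21].


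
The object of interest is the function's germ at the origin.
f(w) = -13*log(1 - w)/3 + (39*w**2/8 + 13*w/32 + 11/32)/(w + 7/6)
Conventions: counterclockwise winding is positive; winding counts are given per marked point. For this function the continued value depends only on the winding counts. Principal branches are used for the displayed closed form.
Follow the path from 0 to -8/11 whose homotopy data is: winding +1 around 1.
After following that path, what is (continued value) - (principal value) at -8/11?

Continued minus principal equals -(26/3)*pi*i.

The rational part is single-valued and drops out of the difference; each branch term changes only by its own monodromy.
(-13/3)*log(1 - w/(1)): each positive loop around 1 adds 2*pi*i to the log, so winding +1 contributes (-13/3)*(1)*2*pi*i = -(26/3)*pi*i.
Summing the contributions at w = -8/11 gives -(26/3)*pi*i.


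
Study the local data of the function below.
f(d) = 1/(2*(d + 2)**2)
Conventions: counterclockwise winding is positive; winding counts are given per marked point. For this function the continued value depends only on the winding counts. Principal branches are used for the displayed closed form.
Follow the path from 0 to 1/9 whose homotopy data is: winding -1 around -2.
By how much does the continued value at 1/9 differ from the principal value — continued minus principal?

The function is rational, hence single-valued: continuing it around any pole returns the same value, so the difference is 0.

Continued minus principal equals 0.


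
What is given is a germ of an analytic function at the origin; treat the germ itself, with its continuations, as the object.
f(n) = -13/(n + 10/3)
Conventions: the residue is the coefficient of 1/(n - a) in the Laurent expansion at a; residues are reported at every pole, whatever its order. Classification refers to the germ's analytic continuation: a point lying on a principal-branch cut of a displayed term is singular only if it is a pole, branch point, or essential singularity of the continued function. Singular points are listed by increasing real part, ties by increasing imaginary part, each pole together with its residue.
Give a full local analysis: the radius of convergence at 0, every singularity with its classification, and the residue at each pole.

Denominator factor (n + 10/3): pole of order 1 at -10/3, modulus 10/3.
The radius of convergence is the smallest modulus among the singular points: 10/3.
At the order-1 pole -10/3 set g(n) = (n - (-10/3))*f(n) = -13.
Simple pole: residue = g(a) at a = -10/3, which is -13.

Radius of convergence at 0: 10/3.
At -10/3: a pole of order 1; residue -13.


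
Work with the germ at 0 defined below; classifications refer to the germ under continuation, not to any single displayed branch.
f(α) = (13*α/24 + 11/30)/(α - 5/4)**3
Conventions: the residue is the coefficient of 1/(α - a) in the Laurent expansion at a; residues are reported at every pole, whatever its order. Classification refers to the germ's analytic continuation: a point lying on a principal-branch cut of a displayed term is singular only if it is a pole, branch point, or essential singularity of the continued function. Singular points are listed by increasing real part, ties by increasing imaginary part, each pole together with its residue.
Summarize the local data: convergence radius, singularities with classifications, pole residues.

Radius of convergence at 0: 5/4.
At 5/4: a pole of order 3; residue 0.

Denominator factor (α - 5/4)^3: pole of order 3 at 5/4, modulus 5/4.
The radius of convergence is the smallest modulus among the singular points: 5/4.
At the order-3 pole 5/4 set g(α) = (α - (5/4))^3*f(α) = 13*α/24 + 11/30.
Order-3 pole: residue = g''(a)/2; g''(5/4) = 0, so the residue is 0.


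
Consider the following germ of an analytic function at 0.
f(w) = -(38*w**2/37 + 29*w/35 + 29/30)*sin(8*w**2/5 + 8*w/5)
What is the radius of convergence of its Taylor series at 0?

The radius of convergence is infinite.

The factor -sin(8*w**2/5 + 8*w/5) is entire and contributes no finite singular point.
The polynomial part has no poles.
No finite singular points: the Taylor series at 0 converges everywhere.


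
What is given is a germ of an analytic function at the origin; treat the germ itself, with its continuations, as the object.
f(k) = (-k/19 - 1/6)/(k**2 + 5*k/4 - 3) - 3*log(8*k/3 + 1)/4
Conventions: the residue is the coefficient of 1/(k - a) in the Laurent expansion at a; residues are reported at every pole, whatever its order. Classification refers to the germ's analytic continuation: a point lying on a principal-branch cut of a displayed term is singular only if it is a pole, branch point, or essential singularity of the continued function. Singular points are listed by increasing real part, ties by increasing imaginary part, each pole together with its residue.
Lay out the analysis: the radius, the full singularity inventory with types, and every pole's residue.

Denominator factor (k**2 + 5*k/4 - 3): discriminant 217/16, real irrational roots -5/8 + (1/8)*sqrt(217) and -5/8 - (1/8)*sqrt(217); poles of order 1, moduli -5/8 + (1/8)*sqrt(217) and 5/8 + (1/8)*sqrt(217).
Branch term (-3/4)*log(1 - k/(-3/8)): its argument vanishes at k = -3/8, a logarithmic branch point, modulus 3/8.
The radius of convergence is the smallest modulus among the singular points: 3/8.
The branch term is analytic at -5/8 - (1/8)*sqrt(217) and contributes nothing to the residue; only the rational part matters.
The factor k**2 + 5*k/4 - 3 splits as (k - a)(k - a') with a = -5/8 - (1/8)*sqrt(217), a' = -5/8 + (1/8)*sqrt(217). At the order-1 pole a set g(k) = (k - a)*(rational part) = [-k/19 - 1/6] / (k - a').
Simple pole: residue = g(a) at a = -5/8 - (1/8)*sqrt(217), which is -1/38 + (61/24738)*sqrt(217).
The branch term is analytic at -5/8 + (1/8)*sqrt(217) and contributes nothing to the residue; only the rational part matters.
The factor k**2 + 5*k/4 - 3 splits as (k - a)(k - a') with a = -5/8 + (1/8)*sqrt(217), a' = -5/8 - (1/8)*sqrt(217). At the order-1 pole a set g(k) = (k - a)*(rational part) = [-k/19 - 1/6] / (k - a').
Simple pole: residue = g(a) at a = -5/8 + (1/8)*sqrt(217), which is -1/38 - (61/24738)*sqrt(217).
List the singular points by increasing real part (a conjugate pair: the negative imaginary part first).

Radius of convergence at 0: 3/8.
At -5/8 - (1/8)*sqrt(217): a pole of order 1; residue -1/38 + (61/24738)*sqrt(217).
At -3/8: a logarithmic branch point.
At -5/8 + (1/8)*sqrt(217): a pole of order 1; residue -1/38 - (61/24738)*sqrt(217).
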